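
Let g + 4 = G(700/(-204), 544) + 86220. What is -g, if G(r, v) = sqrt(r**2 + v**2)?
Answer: -86216 - sqrt(769760161)/51 ≈ -86760.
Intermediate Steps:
g = 86216 + sqrt(769760161)/51 (g = -4 + (sqrt((700/(-204))**2 + 544**2) + 86220) = -4 + (sqrt((700*(-1/204))**2 + 295936) + 86220) = -4 + (sqrt((-175/51)**2 + 295936) + 86220) = -4 + (sqrt(30625/2601 + 295936) + 86220) = -4 + (sqrt(769760161/2601) + 86220) = -4 + (sqrt(769760161)/51 + 86220) = -4 + (86220 + sqrt(769760161)/51) = 86216 + sqrt(769760161)/51 ≈ 86760.)
-g = -(86216 + sqrt(769760161)/51) = -86216 - sqrt(769760161)/51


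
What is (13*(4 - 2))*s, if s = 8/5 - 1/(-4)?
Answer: 481/10 ≈ 48.100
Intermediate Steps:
s = 37/20 (s = 8*(⅕) - 1*(-¼) = 8/5 + ¼ = 37/20 ≈ 1.8500)
(13*(4 - 2))*s = (13*(4 - 2))*(37/20) = (13*2)*(37/20) = 26*(37/20) = 481/10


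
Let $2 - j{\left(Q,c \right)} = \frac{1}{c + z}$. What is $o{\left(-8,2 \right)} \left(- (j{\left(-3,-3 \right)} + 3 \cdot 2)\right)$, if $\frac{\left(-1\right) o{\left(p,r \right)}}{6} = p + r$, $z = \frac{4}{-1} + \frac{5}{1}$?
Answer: $-306$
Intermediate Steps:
$z = 1$ ($z = 4 \left(-1\right) + 5 \cdot 1 = -4 + 5 = 1$)
$j{\left(Q,c \right)} = 2 - \frac{1}{1 + c}$ ($j{\left(Q,c \right)} = 2 - \frac{1}{c + 1} = 2 - \frac{1}{1 + c}$)
$o{\left(p,r \right)} = - 6 p - 6 r$ ($o{\left(p,r \right)} = - 6 \left(p + r\right) = - 6 p - 6 r$)
$o{\left(-8,2 \right)} \left(- (j{\left(-3,-3 \right)} + 3 \cdot 2)\right) = \left(\left(-6\right) \left(-8\right) - 12\right) \left(- (\frac{1 + 2 \left(-3\right)}{1 - 3} + 3 \cdot 2)\right) = \left(48 - 12\right) \left(- (\frac{1 - 6}{-2} + 6)\right) = 36 \left(- (\left(- \frac{1}{2}\right) \left(-5\right) + 6)\right) = 36 \left(- (\frac{5}{2} + 6)\right) = 36 \left(\left(-1\right) \frac{17}{2}\right) = 36 \left(- \frac{17}{2}\right) = -306$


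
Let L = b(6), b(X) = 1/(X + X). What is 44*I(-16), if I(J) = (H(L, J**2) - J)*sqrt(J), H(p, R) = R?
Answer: 47872*I ≈ 47872.0*I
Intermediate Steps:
b(X) = 1/(2*X)
L = 1/12 (L = (1/2)/6 = (1/2)*(1/6) = 1/12 ≈ 0.083333)
I(J) = sqrt(J)*(J**2 - J) (I(J) = (J**2 - J)*sqrt(J) = sqrt(J)*(J**2 - J))
44*I(-16) = 44*((-16)**(3/2)*(-1 - 16)) = 44*(-64*I*(-17)) = 44*(1088*I) = 47872*I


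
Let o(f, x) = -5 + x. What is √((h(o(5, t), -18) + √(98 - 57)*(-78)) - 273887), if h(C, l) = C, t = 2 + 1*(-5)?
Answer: √(-273895 - 78*√41) ≈ 523.83*I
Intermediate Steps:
t = -3 (t = 2 - 5 = -3)
√((h(o(5, t), -18) + √(98 - 57)*(-78)) - 273887) = √(((-5 - 3) + √(98 - 57)*(-78)) - 273887) = √((-8 + √41*(-78)) - 273887) = √((-8 - 78*√41) - 273887) = √(-273895 - 78*√41)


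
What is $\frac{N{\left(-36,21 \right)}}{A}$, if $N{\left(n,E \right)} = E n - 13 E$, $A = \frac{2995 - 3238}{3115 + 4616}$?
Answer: $\frac{294637}{9} \approx 32737.0$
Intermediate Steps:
$A = - \frac{27}{859}$ ($A = - \frac{243}{7731} = \left(-243\right) \frac{1}{7731} = - \frac{27}{859} \approx -0.031432$)
$N{\left(n,E \right)} = - 13 E + E n$
$\frac{N{\left(-36,21 \right)}}{A} = \frac{21 \left(-13 - 36\right)}{- \frac{27}{859}} = 21 \left(-49\right) \left(- \frac{859}{27}\right) = \left(-1029\right) \left(- \frac{859}{27}\right) = \frac{294637}{9}$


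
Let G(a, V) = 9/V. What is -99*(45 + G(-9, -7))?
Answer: -30294/7 ≈ -4327.7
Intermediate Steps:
-99*(45 + G(-9, -7)) = -99*(45 + 9/(-7)) = -99*(45 + 9*(-⅐)) = -99*(45 - 9/7) = -99*306/7 = -30294/7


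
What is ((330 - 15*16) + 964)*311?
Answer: 327794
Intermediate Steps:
((330 - 15*16) + 964)*311 = ((330 - 1*240) + 964)*311 = ((330 - 240) + 964)*311 = (90 + 964)*311 = 1054*311 = 327794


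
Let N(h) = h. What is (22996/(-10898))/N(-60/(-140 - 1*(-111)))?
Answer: -166721/163470 ≈ -1.0199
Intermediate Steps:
(22996/(-10898))/N(-60/(-140 - 1*(-111))) = (22996/(-10898))/((-60/(-140 - 1*(-111)))) = (22996*(-1/10898))/((-60/(-140 + 111))) = -11498/(5449*((-60/(-29)))) = -11498/(5449*((-60*(-1/29)))) = -11498/(5449*60/29) = -11498/5449*29/60 = -166721/163470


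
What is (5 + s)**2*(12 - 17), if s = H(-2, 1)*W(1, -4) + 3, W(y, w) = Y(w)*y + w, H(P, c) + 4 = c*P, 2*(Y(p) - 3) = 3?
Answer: -125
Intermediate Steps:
Y(p) = 9/2 (Y(p) = 3 + (1/2)*3 = 3 + 3/2 = 9/2)
H(P, c) = -4 + P*c (H(P, c) = -4 + c*P = -4 + P*c)
W(y, w) = w + 9*y/2 (W(y, w) = 9*y/2 + w = w + 9*y/2)
s = 0 (s = (-4 - 2*1)*(-4 + (9/2)*1) + 3 = (-4 - 2)*(-4 + 9/2) + 3 = -6*1/2 + 3 = -3 + 3 = 0)
(5 + s)**2*(12 - 17) = (5 + 0)**2*(12 - 17) = 5**2*(-5) = 25*(-5) = -125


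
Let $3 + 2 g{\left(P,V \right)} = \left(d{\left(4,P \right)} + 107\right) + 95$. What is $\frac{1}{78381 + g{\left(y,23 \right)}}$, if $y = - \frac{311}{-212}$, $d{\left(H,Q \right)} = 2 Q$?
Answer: $\frac{212}{16638177} \approx 1.2742 \cdot 10^{-5}$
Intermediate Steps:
$y = \frac{311}{212}$ ($y = \left(-311\right) \left(- \frac{1}{212}\right) = \frac{311}{212} \approx 1.467$)
$g{\left(P,V \right)} = \frac{199}{2} + P$ ($g{\left(P,V \right)} = - \frac{3}{2} + \frac{\left(2 P + 107\right) + 95}{2} = - \frac{3}{2} + \frac{\left(107 + 2 P\right) + 95}{2} = - \frac{3}{2} + \frac{202 + 2 P}{2} = - \frac{3}{2} + \left(101 + P\right) = \frac{199}{2} + P$)
$\frac{1}{78381 + g{\left(y,23 \right)}} = \frac{1}{78381 + \left(\frac{199}{2} + \frac{311}{212}\right)} = \frac{1}{78381 + \frac{21405}{212}} = \frac{1}{\frac{16638177}{212}} = \frac{212}{16638177}$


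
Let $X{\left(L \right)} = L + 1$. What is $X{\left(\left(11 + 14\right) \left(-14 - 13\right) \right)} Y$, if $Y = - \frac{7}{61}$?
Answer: $\frac{4718}{61} \approx 77.344$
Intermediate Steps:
$Y = - \frac{7}{61}$ ($Y = \left(-7\right) \frac{1}{61} = - \frac{7}{61} \approx -0.11475$)
$X{\left(L \right)} = 1 + L$
$X{\left(\left(11 + 14\right) \left(-14 - 13\right) \right)} Y = \left(1 + \left(11 + 14\right) \left(-14 - 13\right)\right) \left(- \frac{7}{61}\right) = \left(1 + 25 \left(-27\right)\right) \left(- \frac{7}{61}\right) = \left(1 - 675\right) \left(- \frac{7}{61}\right) = \left(-674\right) \left(- \frac{7}{61}\right) = \frac{4718}{61}$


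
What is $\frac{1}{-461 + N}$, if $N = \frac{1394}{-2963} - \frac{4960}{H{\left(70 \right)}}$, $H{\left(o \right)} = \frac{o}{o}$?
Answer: $- \frac{2963}{16063817} \approx -0.00018445$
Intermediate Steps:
$H{\left(o \right)} = 1$
$N = - \frac{14697874}{2963}$ ($N = \frac{1394}{-2963} - \frac{4960}{1} = 1394 \left(- \frac{1}{2963}\right) - 4960 = - \frac{1394}{2963} - 4960 = - \frac{14697874}{2963} \approx -4960.5$)
$\frac{1}{-461 + N} = \frac{1}{-461 - \frac{14697874}{2963}} = \frac{1}{- \frac{16063817}{2963}} = - \frac{2963}{16063817}$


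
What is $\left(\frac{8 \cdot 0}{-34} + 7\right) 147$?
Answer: $1029$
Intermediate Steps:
$\left(\frac{8 \cdot 0}{-34} + 7\right) 147 = \left(0 \left(- \frac{1}{34}\right) + 7\right) 147 = \left(0 + 7\right) 147 = 7 \cdot 147 = 1029$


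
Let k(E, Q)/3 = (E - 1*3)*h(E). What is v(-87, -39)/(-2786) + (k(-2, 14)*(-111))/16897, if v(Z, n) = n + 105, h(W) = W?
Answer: -5196291/23537521 ≈ -0.22077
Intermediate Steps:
k(E, Q) = 3*E*(-3 + E) (k(E, Q) = 3*((E - 1*3)*E) = 3*((E - 3)*E) = 3*((-3 + E)*E) = 3*(E*(-3 + E)) = 3*E*(-3 + E))
v(Z, n) = 105 + n
v(-87, -39)/(-2786) + (k(-2, 14)*(-111))/16897 = (105 - 39)/(-2786) + ((3*(-2)*(-3 - 2))*(-111))/16897 = 66*(-1/2786) + ((3*(-2)*(-5))*(-111))*(1/16897) = -33/1393 + (30*(-111))*(1/16897) = -33/1393 - 3330*1/16897 = -33/1393 - 3330/16897 = -5196291/23537521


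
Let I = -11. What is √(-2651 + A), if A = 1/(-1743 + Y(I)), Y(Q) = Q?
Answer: 7*I*√166445830/1754 ≈ 51.488*I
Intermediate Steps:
A = -1/1754 (A = 1/(-1743 - 11) = 1/(-1754) = -1/1754 ≈ -0.00057013)
√(-2651 + A) = √(-2651 - 1/1754) = √(-4649855/1754) = 7*I*√166445830/1754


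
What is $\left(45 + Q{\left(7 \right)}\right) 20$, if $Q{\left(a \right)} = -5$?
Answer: $800$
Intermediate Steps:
$\left(45 + Q{\left(7 \right)}\right) 20 = \left(45 - 5\right) 20 = 40 \cdot 20 = 800$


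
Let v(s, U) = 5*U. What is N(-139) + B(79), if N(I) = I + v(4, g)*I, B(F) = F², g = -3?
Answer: 8187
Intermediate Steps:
N(I) = -14*I (N(I) = I + (5*(-3))*I = I - 15*I = -14*I)
N(-139) + B(79) = -14*(-139) + 79² = 1946 + 6241 = 8187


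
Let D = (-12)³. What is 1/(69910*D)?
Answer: -1/120804480 ≈ -8.2778e-9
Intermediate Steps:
D = -1728
1/(69910*D) = 1/(69910*(-1728)) = (1/69910)*(-1/1728) = -1/120804480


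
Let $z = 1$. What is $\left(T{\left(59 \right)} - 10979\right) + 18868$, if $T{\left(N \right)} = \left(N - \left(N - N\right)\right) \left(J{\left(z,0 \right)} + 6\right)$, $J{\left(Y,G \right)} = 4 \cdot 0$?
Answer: $8243$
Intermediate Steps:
$J{\left(Y,G \right)} = 0$
$T{\left(N \right)} = 6 N$ ($T{\left(N \right)} = \left(N - \left(N - N\right)\right) \left(0 + 6\right) = \left(N - 0\right) 6 = \left(N + 0\right) 6 = N 6 = 6 N$)
$\left(T{\left(59 \right)} - 10979\right) + 18868 = \left(6 \cdot 59 - 10979\right) + 18868 = \left(354 - 10979\right) + 18868 = -10625 + 18868 = 8243$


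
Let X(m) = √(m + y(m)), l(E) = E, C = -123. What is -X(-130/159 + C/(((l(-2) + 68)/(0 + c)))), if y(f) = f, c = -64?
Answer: -2*√181177161/1749 ≈ -15.392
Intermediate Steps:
X(m) = √2*√m (X(m) = √(m + m) = √(2*m) = √2*√m)
-X(-130/159 + C/(((l(-2) + 68)/(0 + c)))) = -√2*√(-130/159 - 123*(0 - 64)/(-2 + 68)) = -√2*√(-130*1/159 - 123/(66/(-64))) = -√2*√(-130/159 - 123/(66*(-1/64))) = -√2*√(-130/159 - 123/(-33/32)) = -√2*√(-130/159 - 123*(-32/33)) = -√2*√(-130/159 + 1312/11) = -√2*√(207178/1749) = -√2*√362354322/1749 = -2*√181177161/1749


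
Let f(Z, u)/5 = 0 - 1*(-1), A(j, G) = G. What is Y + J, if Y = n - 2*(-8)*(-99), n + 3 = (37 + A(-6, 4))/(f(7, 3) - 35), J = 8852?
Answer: 217909/30 ≈ 7263.6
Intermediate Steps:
f(Z, u) = 5 (f(Z, u) = 5*(0 - 1*(-1)) = 5*(0 + 1) = 5*1 = 5)
n = -131/30 (n = -3 + (37 + 4)/(5 - 35) = -3 + 41/(-30) = -3 + 41*(-1/30) = -3 - 41/30 = -131/30 ≈ -4.3667)
Y = -47651/30 (Y = -131/30 - 2*(-8)*(-99) = -131/30 + 16*(-99) = -131/30 - 1584 = -47651/30 ≈ -1588.4)
Y + J = -47651/30 + 8852 = 217909/30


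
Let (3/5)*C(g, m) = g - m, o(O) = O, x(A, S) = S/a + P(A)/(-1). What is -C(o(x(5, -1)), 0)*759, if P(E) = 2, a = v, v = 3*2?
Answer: 16445/6 ≈ 2740.8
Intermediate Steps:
v = 6
a = 6
x(A, S) = -2 + S/6 (x(A, S) = S/6 + 2/(-1) = S*(⅙) + 2*(-1) = S/6 - 2 = -2 + S/6)
C(g, m) = -5*m/3 + 5*g/3 (C(g, m) = 5*(g - m)/3 = -5*m/3 + 5*g/3)
-C(o(x(5, -1)), 0)*759 = -(-5/3*0 + 5*(-2 + (⅙)*(-1))/3)*759 = -(0 + 5*(-2 - ⅙)/3)*759 = -(0 + (5/3)*(-13/6))*759 = -(0 - 65/18)*759 = -(-65)*759/18 = -1*(-16445/6) = 16445/6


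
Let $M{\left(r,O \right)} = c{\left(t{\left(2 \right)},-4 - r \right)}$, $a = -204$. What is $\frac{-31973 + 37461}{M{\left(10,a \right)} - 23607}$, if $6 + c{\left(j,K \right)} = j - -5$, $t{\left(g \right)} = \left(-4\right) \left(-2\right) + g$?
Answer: $- \frac{2744}{11799} \approx -0.23256$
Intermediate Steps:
$t{\left(g \right)} = 8 + g$
$c{\left(j,K \right)} = -1 + j$ ($c{\left(j,K \right)} = -6 + \left(j - -5\right) = -6 + \left(j + 5\right) = -6 + \left(5 + j\right) = -1 + j$)
$M{\left(r,O \right)} = 9$ ($M{\left(r,O \right)} = -1 + \left(8 + 2\right) = -1 + 10 = 9$)
$\frac{-31973 + 37461}{M{\left(10,a \right)} - 23607} = \frac{-31973 + 37461}{9 - 23607} = \frac{5488}{-23598} = 5488 \left(- \frac{1}{23598}\right) = - \frac{2744}{11799}$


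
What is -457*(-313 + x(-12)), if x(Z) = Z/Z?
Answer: 142584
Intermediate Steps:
x(Z) = 1
-457*(-313 + x(-12)) = -457*(-313 + 1) = -457*(-312) = 142584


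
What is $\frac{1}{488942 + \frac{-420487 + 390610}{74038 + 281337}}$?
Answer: $\frac{355375}{173757733373} \approx 2.0452 \cdot 10^{-6}$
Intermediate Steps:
$\frac{1}{488942 + \frac{-420487 + 390610}{74038 + 281337}} = \frac{1}{488942 - \frac{29877}{355375}} = \frac{1}{\frac{173757733373}{355375}} = \frac{355375}{173757733373}$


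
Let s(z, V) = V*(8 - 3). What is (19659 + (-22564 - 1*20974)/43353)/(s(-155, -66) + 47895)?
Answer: 852233089/2062085445 ≈ 0.41329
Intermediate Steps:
s(z, V) = 5*V (s(z, V) = V*5 = 5*V)
(19659 + (-22564 - 1*20974)/43353)/(s(-155, -66) + 47895) = (19659 + (-22564 - 1*20974)/43353)/(5*(-66) + 47895) = (19659 + (-22564 - 20974)*(1/43353))/(-330 + 47895) = (19659 - 43538*1/43353)/47565 = (19659 - 43538/43353)*(1/47565) = (852233089/43353)*(1/47565) = 852233089/2062085445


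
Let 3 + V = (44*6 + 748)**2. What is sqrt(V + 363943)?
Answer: 2*sqrt(347021) ≈ 1178.2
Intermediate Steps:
V = 1024141 (V = -3 + (44*6 + 748)**2 = -3 + (264 + 748)**2 = -3 + 1012**2 = -3 + 1024144 = 1024141)
sqrt(V + 363943) = sqrt(1024141 + 363943) = sqrt(1388084) = 2*sqrt(347021)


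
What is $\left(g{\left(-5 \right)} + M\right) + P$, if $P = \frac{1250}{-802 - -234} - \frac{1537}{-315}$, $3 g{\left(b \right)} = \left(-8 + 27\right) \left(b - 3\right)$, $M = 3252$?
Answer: $\frac{286630913}{89460} \approx 3204.0$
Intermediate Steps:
$g{\left(b \right)} = -19 + \frac{19 b}{3}$ ($g{\left(b \right)} = \frac{\left(-8 + 27\right) \left(b - 3\right)}{3} = \frac{19 \left(-3 + b\right)}{3} = \frac{-57 + 19 b}{3} = -19 + \frac{19 b}{3}$)
$P = \frac{239633}{89460}$ ($P = \frac{1250}{-802 + 234} - - \frac{1537}{315} = \frac{1250}{-568} + \frac{1537}{315} = 1250 \left(- \frac{1}{568}\right) + \frac{1537}{315} = - \frac{625}{284} + \frac{1537}{315} = \frac{239633}{89460} \approx 2.6787$)
$\left(g{\left(-5 \right)} + M\right) + P = \left(\left(-19 + \frac{19}{3} \left(-5\right)\right) + 3252\right) + \frac{239633}{89460} = \left(\left(-19 - \frac{95}{3}\right) + 3252\right) + \frac{239633}{89460} = \left(- \frac{152}{3} + 3252\right) + \frac{239633}{89460} = \frac{9604}{3} + \frac{239633}{89460} = \frac{286630913}{89460}$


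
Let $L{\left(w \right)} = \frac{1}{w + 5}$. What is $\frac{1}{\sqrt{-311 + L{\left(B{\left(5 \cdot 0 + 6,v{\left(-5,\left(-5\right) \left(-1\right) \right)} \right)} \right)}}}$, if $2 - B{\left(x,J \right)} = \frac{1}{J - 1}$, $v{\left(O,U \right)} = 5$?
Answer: $- \frac{3 i \sqrt{25179}}{8393} \approx - 0.056718 i$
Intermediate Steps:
$B{\left(x,J \right)} = 2 - \frac{1}{-1 + J}$ ($B{\left(x,J \right)} = 2 - \frac{1}{J - 1} = 2 - \frac{1}{-1 + J}$)
$L{\left(w \right)} = \frac{1}{5 + w}$
$\frac{1}{\sqrt{-311 + L{\left(B{\left(5 \cdot 0 + 6,v{\left(-5,\left(-5\right) \left(-1\right) \right)} \right)} \right)}}} = \frac{1}{\sqrt{-311 + \frac{1}{5 + \frac{-3 + 2 \cdot 5}{-1 + 5}}}} = \frac{1}{\sqrt{-311 + \frac{1}{5 + \frac{-3 + 10}{4}}}} = \frac{1}{\sqrt{-311 + \frac{1}{5 + \frac{1}{4} \cdot 7}}} = \frac{1}{\sqrt{-311 + \frac{1}{5 + \frac{7}{4}}}} = \frac{1}{\sqrt{-311 + \frac{1}{\frac{27}{4}}}} = \frac{1}{\sqrt{-311 + \frac{4}{27}}} = \frac{1}{\sqrt{- \frac{8393}{27}}} = \frac{1}{\frac{1}{9} i \sqrt{25179}} = - \frac{3 i \sqrt{25179}}{8393}$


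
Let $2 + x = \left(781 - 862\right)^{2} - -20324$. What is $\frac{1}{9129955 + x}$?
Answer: $\frac{1}{9156838} \approx 1.0921 \cdot 10^{-7}$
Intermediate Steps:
$x = 26883$ ($x = -2 + \left(\left(781 - 862\right)^{2} - -20324\right) = -2 + \left(\left(-81\right)^{2} + 20324\right) = -2 + \left(6561 + 20324\right) = -2 + 26885 = 26883$)
$\frac{1}{9129955 + x} = \frac{1}{9129955 + 26883} = \frac{1}{9156838}$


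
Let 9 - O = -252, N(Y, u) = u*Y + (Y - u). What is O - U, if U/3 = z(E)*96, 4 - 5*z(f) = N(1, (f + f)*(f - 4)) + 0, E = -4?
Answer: 441/5 ≈ 88.200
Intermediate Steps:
N(Y, u) = Y - u + Y*u (N(Y, u) = Y*u + (Y - u) = Y - u + Y*u)
z(f) = ⅗ (z(f) = ⅘ - ((1 - (f + f)*(f - 4) + 1*((f + f)*(f - 4))) + 0)/5 = ⅘ - ((1 - 2*f*(-4 + f) + 1*((2*f)*(-4 + f))) + 0)/5 = ⅘ - ((1 - 2*f*(-4 + f) + 1*(2*f*(-4 + f))) + 0)/5 = ⅘ - ((1 - 2*f*(-4 + f) + 2*f*(-4 + f)) + 0)/5 = ⅘ - (1 + 0)/5 = ⅘ - ⅕*1 = ⅘ - ⅕ = ⅗)
O = 261 (O = 9 - 1*(-252) = 9 + 252 = 261)
U = 864/5 (U = 3*((⅗)*96) = 3*(288/5) = 864/5 ≈ 172.80)
O - U = 261 - 1*864/5 = 261 - 864/5 = 441/5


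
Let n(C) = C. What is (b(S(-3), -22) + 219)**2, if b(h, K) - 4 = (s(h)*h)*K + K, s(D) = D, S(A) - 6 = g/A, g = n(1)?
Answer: 20693401/81 ≈ 2.5547e+5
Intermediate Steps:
g = 1
S(A) = 6 + 1/A
b(h, K) = 4 + K + K*h**2 (b(h, K) = 4 + ((h*h)*K + K) = 4 + (h**2*K + K) = 4 + (K*h**2 + K) = 4 + (K + K*h**2) = 4 + K + K*h**2)
(b(S(-3), -22) + 219)**2 = ((4 - 22 - 22*(6 + 1/(-3))**2) + 219)**2 = ((4 - 22 - 22*(6 - 1/3)**2) + 219)**2 = ((4 - 22 - 22*(17/3)**2) + 219)**2 = ((4 - 22 - 22*289/9) + 219)**2 = ((4 - 22 - 6358/9) + 219)**2 = (-6520/9 + 219)**2 = (-4549/9)**2 = 20693401/81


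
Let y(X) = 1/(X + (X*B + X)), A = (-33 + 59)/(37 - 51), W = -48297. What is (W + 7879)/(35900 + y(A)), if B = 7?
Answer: -4728906/4200293 ≈ -1.1259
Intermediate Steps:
A = -13/7 (A = 26/(-14) = 26*(-1/14) = -13/7 ≈ -1.8571)
y(X) = 1/(9*X) (y(X) = 1/(X + (X*7 + X)) = 1/(X + (7*X + X)) = 1/(X + 8*X) = 1/(9*X))
(W + 7879)/(35900 + y(A)) = (-48297 + 7879)/(35900 + 1/(9*(-13/7))) = -40418/(35900 + (⅑)*(-7/13)) = -40418/(35900 - 7/117) = -40418/4200293/117 = -40418*117/4200293 = -4728906/4200293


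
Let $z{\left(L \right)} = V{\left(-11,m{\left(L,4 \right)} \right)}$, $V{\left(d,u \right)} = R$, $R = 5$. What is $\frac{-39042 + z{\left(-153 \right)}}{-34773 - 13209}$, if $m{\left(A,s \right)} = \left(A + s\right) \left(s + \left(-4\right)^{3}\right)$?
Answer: $\frac{39037}{47982} \approx 0.81358$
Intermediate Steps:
$m{\left(A,s \right)} = \left(-64 + s\right) \left(A + s\right)$ ($m{\left(A,s \right)} = \left(A + s\right) \left(s - 64\right) = \left(A + s\right) \left(-64 + s\right) = \left(-64 + s\right) \left(A + s\right)$)
$V{\left(d,u \right)} = 5$
$z{\left(L \right)} = 5$
$\frac{-39042 + z{\left(-153 \right)}}{-34773 - 13209} = \frac{-39042 + 5}{-34773 - 13209} = - \frac{39037}{-34773 - 13209} = - \frac{39037}{-47982} = \left(-39037\right) \left(- \frac{1}{47982}\right) = \frac{39037}{47982}$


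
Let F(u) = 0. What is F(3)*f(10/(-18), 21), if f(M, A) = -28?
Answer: 0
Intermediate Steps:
F(3)*f(10/(-18), 21) = 0*(-28) = 0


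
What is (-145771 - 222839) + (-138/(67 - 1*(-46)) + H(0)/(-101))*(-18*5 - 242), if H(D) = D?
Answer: -41607114/113 ≈ -3.6820e+5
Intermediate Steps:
(-145771 - 222839) + (-138/(67 - 1*(-46)) + H(0)/(-101))*(-18*5 - 242) = (-145771 - 222839) + (-138/(67 - 1*(-46)) + 0/(-101))*(-18*5 - 242) = -368610 + (-138/(67 + 46) + 0*(-1/101))*(-90 - 242) = -368610 + (-138/113 + 0)*(-332) = -368610 - 138/113*(-332) = -368610 + 45816/113 = -41607114/113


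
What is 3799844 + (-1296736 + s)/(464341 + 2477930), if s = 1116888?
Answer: 11180170625876/2942271 ≈ 3.7998e+6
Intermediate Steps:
3799844 + (-1296736 + s)/(464341 + 2477930) = 3799844 + (-1296736 + 1116888)/(464341 + 2477930) = 3799844 - 179848/2942271 = 11180170625876/2942271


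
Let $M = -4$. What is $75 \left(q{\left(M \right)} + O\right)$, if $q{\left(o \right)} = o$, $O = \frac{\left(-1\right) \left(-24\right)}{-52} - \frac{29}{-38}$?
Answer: $- \frac{137025}{494} \approx -277.38$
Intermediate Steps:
$O = \frac{149}{494}$ ($O = 24 \left(- \frac{1}{52}\right) - - \frac{29}{38} = - \frac{6}{13} + \frac{29}{38} = \frac{149}{494} \approx 0.30162$)
$75 \left(q{\left(M \right)} + O\right) = 75 \left(-4 + \frac{149}{494}\right) = 75 \left(- \frac{1827}{494}\right) = - \frac{137025}{494}$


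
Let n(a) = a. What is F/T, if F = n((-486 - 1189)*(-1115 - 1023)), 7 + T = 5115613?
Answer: 1790575/2557803 ≈ 0.70004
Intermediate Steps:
T = 5115606 (T = -7 + 5115613 = 5115606)
F = 3581150 (F = (-486 - 1189)*(-1115 - 1023) = -1675*(-2138) = 3581150)
F/T = 3581150/5115606 = 3581150*(1/5115606) = 1790575/2557803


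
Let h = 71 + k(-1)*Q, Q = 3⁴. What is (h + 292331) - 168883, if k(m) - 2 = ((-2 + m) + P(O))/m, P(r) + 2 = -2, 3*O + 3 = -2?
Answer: 124248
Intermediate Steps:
O = -5/3 (O = -1 + (⅓)*(-2) = -1 - ⅔ = -5/3 ≈ -1.6667)
P(r) = -4 (P(r) = -2 - 2 = -4)
k(m) = 2 + (-6 + m)/m (k(m) = 2 + ((-2 + m) - 4)/m = 2 + (-6 + m)/m)
Q = 81
h = 800 (h = 71 + (3 - 6/(-1))*81 = 71 + (3 - 6*(-1))*81 = 71 + (3 + 6)*81 = 71 + 9*81 = 71 + 729 = 800)
(h + 292331) - 168883 = (800 + 292331) - 168883 = 293131 - 168883 = 124248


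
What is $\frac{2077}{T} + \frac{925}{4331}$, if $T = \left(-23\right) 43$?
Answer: $- \frac{8080662}{4283359} \approx -1.8865$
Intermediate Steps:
$T = -989$
$\frac{2077}{T} + \frac{925}{4331} = \frac{2077}{-989} + \frac{925}{4331} = 2077 \left(- \frac{1}{989}\right) + 925 \cdot \frac{1}{4331} = - \frac{2077}{989} + \frac{925}{4331} = - \frac{8080662}{4283359}$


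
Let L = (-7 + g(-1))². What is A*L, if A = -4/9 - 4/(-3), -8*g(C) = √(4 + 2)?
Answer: (56 + √6)²/72 ≈ 47.449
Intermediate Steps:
g(C) = -√6/8 (g(C) = -√(4 + 2)/8 = -√6/8)
A = 8/9 (A = -4*⅑ - 4*(-⅓) = -4/9 + 4/3 = 8/9 ≈ 0.88889)
L = (-7 - √6/8)² ≈ 53.380
A*L = 8*((56 + √6)²/64)/9 = (56 + √6)²/72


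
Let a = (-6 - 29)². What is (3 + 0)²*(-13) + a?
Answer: 1108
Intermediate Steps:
a = 1225 (a = (-35)² = 1225)
(3 + 0)²*(-13) + a = (3 + 0)²*(-13) + 1225 = 3²*(-13) + 1225 = 9*(-13) + 1225 = -117 + 1225 = 1108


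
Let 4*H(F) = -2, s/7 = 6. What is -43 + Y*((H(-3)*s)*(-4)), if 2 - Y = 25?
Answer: -1975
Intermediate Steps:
s = 42 (s = 7*6 = 42)
H(F) = -1/2 (H(F) = (1/4)*(-2) = -1/2)
Y = -23 (Y = 2 - 1*25 = 2 - 25 = -23)
-43 + Y*((H(-3)*s)*(-4)) = -43 - 23*(-1/2*42)*(-4) = -43 - (-483)*(-4) = -43 - 23*84 = -43 - 1932 = -1975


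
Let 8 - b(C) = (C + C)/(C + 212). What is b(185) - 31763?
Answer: -12607105/397 ≈ -31756.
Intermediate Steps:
b(C) = 8 - 2*C/(212 + C) (b(C) = 8 - (C + C)/(C + 212) = 8 - 2*C/(212 + C))
b(185) - 31763 = 2*(848 + 3*185)/(212 + 185) - 31763 = 2*(848 + 555)/397 - 31763 = 2*(1/397)*1403 - 31763 = 2806/397 - 31763 = -12607105/397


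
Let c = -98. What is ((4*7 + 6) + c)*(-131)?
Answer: 8384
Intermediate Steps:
((4*7 + 6) + c)*(-131) = ((4*7 + 6) - 98)*(-131) = ((28 + 6) - 98)*(-131) = (34 - 98)*(-131) = -64*(-131) = 8384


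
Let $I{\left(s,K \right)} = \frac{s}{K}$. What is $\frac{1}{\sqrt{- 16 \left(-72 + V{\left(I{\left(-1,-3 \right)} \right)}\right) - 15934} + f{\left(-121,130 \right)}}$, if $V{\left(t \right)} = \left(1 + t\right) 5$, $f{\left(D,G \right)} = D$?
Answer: $- \frac{363}{88589} - \frac{i \sqrt{133998}}{88589} \approx -0.0040976 - 0.0041321 i$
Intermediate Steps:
$V{\left(t \right)} = 5 + 5 t$
$\frac{1}{\sqrt{- 16 \left(-72 + V{\left(I{\left(-1,-3 \right)} \right)}\right) - 15934} + f{\left(-121,130 \right)}} = \frac{1}{\sqrt{- 16 \left(-72 + \left(5 + 5 \left(- \frac{1}{-3}\right)\right)\right) - 15934} - 121} = \frac{1}{\sqrt{- 16 \left(-72 + \left(5 + 5 \left(\left(-1\right) \left(- \frac{1}{3}\right)\right)\right)\right) - 15934} - 121} = \frac{1}{\sqrt{- 16 \left(-72 + \left(5 + 5 \cdot \frac{1}{3}\right)\right) - 15934} - 121} = \frac{1}{\sqrt{- 16 \left(-72 + \left(5 + \frac{5}{3}\right)\right) - 15934} - 121} = \frac{1}{\sqrt{- 16 \left(-72 + \frac{20}{3}\right) - 15934} - 121} = \frac{1}{\sqrt{\left(-16\right) \left(- \frac{196}{3}\right) - 15934} - 121} = \frac{1}{\sqrt{\frac{3136}{3} - 15934} - 121} = \frac{1}{\sqrt{- \frac{44666}{3}} - 121} = \frac{1}{\frac{i \sqrt{133998}}{3} - 121} = \frac{1}{-121 + \frac{i \sqrt{133998}}{3}}$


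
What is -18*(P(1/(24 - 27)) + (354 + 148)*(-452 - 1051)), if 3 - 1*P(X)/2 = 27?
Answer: 13581972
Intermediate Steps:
P(X) = -48 (P(X) = 6 - 2*27 = 6 - 54 = -48)
-18*(P(1/(24 - 27)) + (354 + 148)*(-452 - 1051)) = -18*(-48 + (354 + 148)*(-452 - 1051)) = -18*(-48 + 502*(-1503)) = -18*(-48 - 754506) = -18*(-754554) = 13581972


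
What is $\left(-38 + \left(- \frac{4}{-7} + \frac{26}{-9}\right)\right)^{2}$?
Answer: $\frac{6451600}{3969} \approx 1625.5$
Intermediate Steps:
$\left(-38 + \left(- \frac{4}{-7} + \frac{26}{-9}\right)\right)^{2} = \left(-38 + \left(\left(-4\right) \left(- \frac{1}{7}\right) + 26 \left(- \frac{1}{9}\right)\right)\right)^{2} = \left(-38 + \left(\frac{4}{7} - \frac{26}{9}\right)\right)^{2} = \left(-38 - \frac{146}{63}\right)^{2} = \left(- \frac{2540}{63}\right)^{2} = \frac{6451600}{3969}$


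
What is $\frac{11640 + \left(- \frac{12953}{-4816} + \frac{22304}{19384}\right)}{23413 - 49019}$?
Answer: $- \frac{135873927647}{298800715808} \approx -0.45473$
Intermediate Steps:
$\frac{11640 + \left(- \frac{12953}{-4816} + \frac{22304}{19384}\right)}{23413 - 49019} = \frac{11640 + \left(\left(-12953\right) \left(- \frac{1}{4816}\right) + 22304 \cdot \frac{1}{19384}\right)}{-25606} = \left(11640 + \left(\frac{12953}{4816} + \frac{2788}{2423}\right)\right) \left(- \frac{1}{25606}\right) = \left(11640 + \frac{44812127}{11669168}\right) \left(- \frac{1}{25606}\right) = \frac{135873927647}{11669168} \left(- \frac{1}{25606}\right) = - \frac{135873927647}{298800715808}$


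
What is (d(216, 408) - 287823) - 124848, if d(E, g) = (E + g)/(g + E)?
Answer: -412670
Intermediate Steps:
d(E, g) = 1 (d(E, g) = (E + g)/(E + g) = 1)
(d(216, 408) - 287823) - 124848 = (1 - 287823) - 124848 = -287822 - 124848 = -412670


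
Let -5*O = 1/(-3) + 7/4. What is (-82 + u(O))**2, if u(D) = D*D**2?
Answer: 313889006249569/46656000000 ≈ 6727.7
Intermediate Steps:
O = -17/60 (O = -(1/(-3) + 7/4)/5 = -(1*(-1/3) + 7*(1/4))/5 = -(-1/3 + 7/4)/5 = -1/5*17/12 = -17/60 ≈ -0.28333)
u(D) = D**3
(-82 + u(O))**2 = (-82 + (-17/60)**3)**2 = (-82 - 4913/216000)**2 = (-17716913/216000)**2 = 313889006249569/46656000000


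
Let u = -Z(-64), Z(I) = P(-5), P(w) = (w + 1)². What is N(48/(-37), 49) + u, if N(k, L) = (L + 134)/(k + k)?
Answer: -2769/32 ≈ -86.531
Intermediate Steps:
P(w) = (1 + w)²
Z(I) = 16 (Z(I) = (1 - 5)² = (-4)² = 16)
u = -16 (u = -1*16 = -16)
N(k, L) = (134 + L)/(2*k) (N(k, L) = (134 + L)/((2*k)) = (134 + L)*(1/(2*k)) = (134 + L)/(2*k))
N(48/(-37), 49) + u = (134 + 49)/(2*((48/(-37)))) - 16 = (½)*183/(48*(-1/37)) - 16 = (½)*183/(-48/37) - 16 = (½)*(-37/48)*183 - 16 = -2257/32 - 16 = -2769/32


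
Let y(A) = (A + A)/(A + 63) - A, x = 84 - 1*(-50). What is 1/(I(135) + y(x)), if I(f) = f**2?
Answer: 197/3564195 ≈ 5.5272e-5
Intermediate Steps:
x = 134 (x = 84 + 50 = 134)
y(A) = -A + 2*A/(63 + A) (y(A) = (2*A)/(63 + A) - A = 2*A/(63 + A) - A = -A + 2*A/(63 + A))
1/(I(135) + y(x)) = 1/(135**2 - 1*134*(61 + 134)/(63 + 134)) = 1/(18225 - 1*134*195/197) = 1/(18225 - 1*134*1/197*195) = 1/(18225 - 26130/197) = 1/(3564195/197) = 197/3564195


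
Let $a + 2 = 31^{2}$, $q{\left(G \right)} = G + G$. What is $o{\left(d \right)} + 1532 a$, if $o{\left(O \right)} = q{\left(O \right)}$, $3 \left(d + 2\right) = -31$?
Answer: $\frac{4407490}{3} \approx 1.4692 \cdot 10^{6}$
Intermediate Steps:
$q{\left(G \right)} = 2 G$
$d = - \frac{37}{3}$ ($d = -2 + \frac{1}{3} \left(-31\right) = -2 - \frac{31}{3} = - \frac{37}{3} \approx -12.333$)
$o{\left(O \right)} = 2 O$
$a = 959$ ($a = -2 + 31^{2} = -2 + 961 = 959$)
$o{\left(d \right)} + 1532 a = 2 \left(- \frac{37}{3}\right) + 1532 \cdot 959 = - \frac{74}{3} + 1469188 = \frac{4407490}{3}$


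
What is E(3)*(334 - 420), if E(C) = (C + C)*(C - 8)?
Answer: 2580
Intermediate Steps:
E(C) = 2*C*(-8 + C) (E(C) = (2*C)*(-8 + C) = 2*C*(-8 + C))
E(3)*(334 - 420) = (2*3*(-8 + 3))*(334 - 420) = (2*3*(-5))*(-86) = -30*(-86) = 2580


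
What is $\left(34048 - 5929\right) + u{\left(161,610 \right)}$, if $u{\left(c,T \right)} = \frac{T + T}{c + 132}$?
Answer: $\frac{8240087}{293} \approx 28123.0$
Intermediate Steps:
$u{\left(c,T \right)} = \frac{2 T}{132 + c}$
$\left(34048 - 5929\right) + u{\left(161,610 \right)} = \left(34048 - 5929\right) + 2 \cdot 610 \frac{1}{132 + 161} = 28119 + 2 \cdot 610 \cdot \frac{1}{293} = 28119 + \frac{1220}{293} = \frac{8240087}{293}$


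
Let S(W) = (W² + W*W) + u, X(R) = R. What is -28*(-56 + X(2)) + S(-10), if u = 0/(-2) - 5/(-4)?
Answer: 6853/4 ≈ 1713.3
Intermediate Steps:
u = 5/4 (u = 0*(-½) - 5*(-¼) = 0 + 5/4 = 5/4 ≈ 1.2500)
S(W) = 5/4 + 2*W² (S(W) = (W² + W*W) + 5/4 = (W² + W²) + 5/4 = 2*W² + 5/4 = 5/4 + 2*W²)
-28*(-56 + X(2)) + S(-10) = -28*(-56 + 2) + (5/4 + 2*(-10)²) = -28*(-54) + (5/4 + 2*100) = 1512 + (5/4 + 200) = 1512 + 805/4 = 6853/4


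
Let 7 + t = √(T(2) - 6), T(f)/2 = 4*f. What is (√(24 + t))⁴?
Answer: (17 + √10)² ≈ 406.52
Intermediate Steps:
T(f) = 8*f (T(f) = 2*(4*f) = 8*f)
t = -7 + √10 (t = -7 + √(8*2 - 6) = -7 + √(16 - 6) = -7 + √10 ≈ -3.8377)
(√(24 + t))⁴ = (√(24 + (-7 + √10)))⁴ = (√(17 + √10))⁴ = (17 + √10)²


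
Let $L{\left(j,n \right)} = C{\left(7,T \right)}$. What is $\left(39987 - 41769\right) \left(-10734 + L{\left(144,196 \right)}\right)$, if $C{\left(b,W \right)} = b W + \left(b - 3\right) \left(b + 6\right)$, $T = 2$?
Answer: $19010376$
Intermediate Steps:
$C{\left(b,W \right)} = W b + \left(-3 + b\right) \left(6 + b\right)$
$L{\left(j,n \right)} = 66$ ($L{\left(j,n \right)} = -18 + 7^{2} + 3 \cdot 7 + 2 \cdot 7 = -18 + 49 + 21 + 14 = 66$)
$\left(39987 - 41769\right) \left(-10734 + L{\left(144,196 \right)}\right) = \left(39987 - 41769\right) \left(-10734 + 66\right) = \left(39987 - 41769\right) \left(-10668\right) = \left(-1782\right) \left(-10668\right) = 19010376$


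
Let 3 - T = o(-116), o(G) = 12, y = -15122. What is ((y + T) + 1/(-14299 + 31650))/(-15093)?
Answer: 87512660/87292881 ≈ 1.0025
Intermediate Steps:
T = -9 (T = 3 - 1*12 = 3 - 12 = -9)
((y + T) + 1/(-14299 + 31650))/(-15093) = ((-15122 - 9) + 1/(-14299 + 31650))/(-15093) = (-15131 + 1/17351)*(-1/15093) = -262537980/17351*(-1/15093) = 87512660/87292881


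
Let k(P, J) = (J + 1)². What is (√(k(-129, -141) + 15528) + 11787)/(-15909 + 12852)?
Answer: -3929/1019 - 2*√8782/3057 ≈ -3.9170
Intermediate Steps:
k(P, J) = (1 + J)²
(√(k(-129, -141) + 15528) + 11787)/(-15909 + 12852) = (√((1 - 141)² + 15528) + 11787)/(-15909 + 12852) = (√((-140)² + 15528) + 11787)/(-3057) = (√(19600 + 15528) + 11787)*(-1/3057) = (√35128 + 11787)*(-1/3057) = (2*√8782 + 11787)*(-1/3057) = (11787 + 2*√8782)*(-1/3057) = -3929/1019 - 2*√8782/3057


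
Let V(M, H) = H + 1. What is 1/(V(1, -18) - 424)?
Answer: -1/441 ≈ -0.0022676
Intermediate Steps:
V(M, H) = 1 + H
1/(V(1, -18) - 424) = 1/((1 - 18) - 424) = 1/(-17 - 424) = 1/(-441) = -1/441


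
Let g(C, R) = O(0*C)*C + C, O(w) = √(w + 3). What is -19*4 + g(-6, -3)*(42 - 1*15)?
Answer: -238 - 162*√3 ≈ -518.59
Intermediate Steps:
O(w) = √(3 + w)
g(C, R) = C + C*√3 (g(C, R) = √(3 + 0*C)*C + C = √(3 + 0)*C + C = √3*C + C = C*√3 + C = C + C*√3)
-19*4 + g(-6, -3)*(42 - 1*15) = -19*4 + (-6*(1 + √3))*(42 - 1*15) = -76 + (-6 - 6*√3)*(42 - 15) = -76 + (-6 - 6*√3)*27 = -76 + (-162 - 162*√3) = -238 - 162*√3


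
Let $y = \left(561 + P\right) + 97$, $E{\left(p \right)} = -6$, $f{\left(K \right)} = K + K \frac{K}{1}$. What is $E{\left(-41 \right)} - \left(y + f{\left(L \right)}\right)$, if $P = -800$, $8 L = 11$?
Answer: $\frac{8495}{64} \approx 132.73$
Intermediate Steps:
$L = \frac{11}{8}$ ($L = \frac{1}{8} \cdot 11 = \frac{11}{8} \approx 1.375$)
$f{\left(K \right)} = K + K^{2}$ ($f{\left(K \right)} = K + K K 1 = K + K K = K + K^{2}$)
$y = -142$ ($y = \left(561 - 800\right) + 97 = -239 + 97 = -142$)
$E{\left(-41 \right)} - \left(y + f{\left(L \right)}\right) = -6 - \left(-142 + \frac{11 \left(1 + \frac{11}{8}\right)}{8}\right) = -6 - \left(-142 + \frac{11}{8} \cdot \frac{19}{8}\right) = -6 - \left(-142 + \frac{209}{64}\right) = -6 - - \frac{8879}{64} = -6 + \frac{8879}{64} = \frac{8495}{64}$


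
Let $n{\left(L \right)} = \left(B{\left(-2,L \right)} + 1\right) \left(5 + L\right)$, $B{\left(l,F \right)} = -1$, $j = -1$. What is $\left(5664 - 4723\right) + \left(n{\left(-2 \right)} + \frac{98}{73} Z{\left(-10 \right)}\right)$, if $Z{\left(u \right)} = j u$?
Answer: $\frac{69673}{73} \approx 954.42$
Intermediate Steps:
$n{\left(L \right)} = 0$ ($n{\left(L \right)} = \left(-1 + 1\right) \left(5 + L\right) = 0 \left(5 + L\right) = 0$)
$Z{\left(u \right)} = - u$
$\left(5664 - 4723\right) + \left(n{\left(-2 \right)} + \frac{98}{73} Z{\left(-10 \right)}\right) = \left(5664 - 4723\right) + \left(0 + \frac{98}{73} \left(\left(-1\right) \left(-10\right)\right)\right) = \left(5664 - 4723\right) + \left(0 + 98 \cdot \frac{1}{73} \cdot 10\right) = 941 + \left(0 + \frac{98}{73} \cdot 10\right) = 941 + \left(0 + \frac{980}{73}\right) = 941 + \frac{980}{73} = \frac{69673}{73}$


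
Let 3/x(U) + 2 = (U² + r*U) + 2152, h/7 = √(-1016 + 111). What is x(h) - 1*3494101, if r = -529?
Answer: (-12938656003*√905 + 147433591698*I)/(-42195*I + 3703*√905) ≈ -3.4941e+6 - 0.00097656*I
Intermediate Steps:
h = 7*I*√905 (h = 7*√(-1016 + 111) = 7*√(-905) = 7*(I*√905) = 7*I*√905 ≈ 210.58*I)
x(U) = 3/(2150 + U² - 529*U) (x(U) = 3/(-2 + ((U² - 529*U) + 2152)) = 3/(-2 + (2152 + U² - 529*U)) = 3/(2150 + U² - 529*U))
x(h) - 1*3494101 = 3/(2150 + (7*I*√905)² - 3703*I*√905) - 1*3494101 = 3/(2150 - 44345 - 3703*I*√905) - 3494101 = 3/(-42195 - 3703*I*√905) - 3494101 = -3494101 + 3/(-42195 - 3703*I*√905)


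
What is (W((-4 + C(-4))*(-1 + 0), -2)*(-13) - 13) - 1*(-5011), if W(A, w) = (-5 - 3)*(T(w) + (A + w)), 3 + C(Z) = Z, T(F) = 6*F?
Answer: 4686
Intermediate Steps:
C(Z) = -3 + Z
W(A, w) = -56*w - 8*A (W(A, w) = (-5 - 3)*(6*w + (A + w)) = -8*(A + 7*w) = -56*w - 8*A)
(W((-4 + C(-4))*(-1 + 0), -2)*(-13) - 13) - 1*(-5011) = ((-56*(-2) - 8*(-4 + (-3 - 4))*(-1 + 0))*(-13) - 13) - 1*(-5011) = ((112 - 8*(-4 - 7)*(-1))*(-13) - 13) + 5011 = ((112 - (-88)*(-1))*(-13) - 13) + 5011 = ((112 - 8*11)*(-13) - 13) + 5011 = ((112 - 88)*(-13) - 13) + 5011 = (24*(-13) - 13) + 5011 = (-312 - 13) + 5011 = -325 + 5011 = 4686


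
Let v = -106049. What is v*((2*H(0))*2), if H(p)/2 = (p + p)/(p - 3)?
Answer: 0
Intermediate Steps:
H(p) = 4*p/(-3 + p) (H(p) = 2*((p + p)/(p - 3)) = 2*((2*p)/(-3 + p)) = 2*(2*p/(-3 + p)) = 4*p/(-3 + p))
v*((2*H(0))*2) = -106049*2*(4*0/(-3 + 0))*2 = -106049*2*(4*0/(-3))*2 = -106049*2*(4*0*(-⅓))*2 = -106049*2*0*2 = -0*2 = -106049*0 = 0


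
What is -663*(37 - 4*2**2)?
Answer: -13923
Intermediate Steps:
-663*(37 - 4*2**2) = -663*(37 - 4*4) = -663*(37 - 16) = -663*21 = -13923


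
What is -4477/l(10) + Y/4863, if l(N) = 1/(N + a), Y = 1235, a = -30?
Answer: 435434255/4863 ≈ 89540.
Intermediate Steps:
l(N) = 1/(-30 + N) (l(N) = 1/(N - 30) = 1/(-30 + N))
-4477/l(10) + Y/4863 = -4477/(1/(-30 + 10)) + 1235/4863 = -4477/(1/(-20)) + 1235*(1/4863) = -4477/(-1/20) + 1235/4863 = -4477*(-20) + 1235/4863 = 89540 + 1235/4863 = 435434255/4863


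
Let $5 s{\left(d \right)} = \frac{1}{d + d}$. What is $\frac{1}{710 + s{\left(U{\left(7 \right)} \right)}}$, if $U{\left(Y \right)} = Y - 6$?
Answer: $\frac{10}{7101} \approx 0.0014083$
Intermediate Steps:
$U{\left(Y \right)} = -6 + Y$ ($U{\left(Y \right)} = Y - 6 = -6 + Y$)
$s{\left(d \right)} = \frac{1}{10 d}$ ($s{\left(d \right)} = \frac{1}{5 \left(d + d\right)} = \frac{1}{5 \cdot 2 d} = \frac{\frac{1}{2} \frac{1}{d}}{5} = \frac{1}{10 d}$)
$\frac{1}{710 + s{\left(U{\left(7 \right)} \right)}} = \frac{1}{710 + \frac{1}{10 \left(-6 + 7\right)}} = \frac{1}{710 + \frac{1}{10 \cdot 1}} = \frac{1}{710 + \frac{1}{10} \cdot 1} = \frac{1}{710 + \frac{1}{10}} = \frac{1}{\frac{7101}{10}} = \frac{10}{7101}$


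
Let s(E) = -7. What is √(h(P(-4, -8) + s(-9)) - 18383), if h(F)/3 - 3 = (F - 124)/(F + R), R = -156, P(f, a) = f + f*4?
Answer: I*√68360443/61 ≈ 135.54*I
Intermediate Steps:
P(f, a) = 5*f (P(f, a) = f + 4*f = 5*f)
h(F) = 9 + 3*(-124 + F)/(-156 + F) (h(F) = 9 + 3*((F - 124)/(F - 156)) = 9 + 3*((-124 + F)/(-156 + F)) = 9 + 3*(-124 + F)/(-156 + F))
√(h(P(-4, -8) + s(-9)) - 18383) = √(12*(-148 + (5*(-4) - 7))/(-156 + (5*(-4) - 7)) - 18383) = √(12*(-148 + (-20 - 7))/(-156 + (-20 - 7)) - 18383) = √(12*(-148 - 27)/(-156 - 27) - 18383) = √(12*(-175)/(-183) - 18383) = √(12*(-1/183)*(-175) - 18383) = √(700/61 - 18383) = √(-1120663/61) = I*√68360443/61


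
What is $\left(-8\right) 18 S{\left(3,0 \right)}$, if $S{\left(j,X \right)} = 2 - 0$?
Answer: $-288$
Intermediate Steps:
$S{\left(j,X \right)} = 2$ ($S{\left(j,X \right)} = 2 + 0 = 2$)
$\left(-8\right) 18 S{\left(3,0 \right)} = \left(-8\right) 18 \cdot 2 = \left(-144\right) 2 = -288$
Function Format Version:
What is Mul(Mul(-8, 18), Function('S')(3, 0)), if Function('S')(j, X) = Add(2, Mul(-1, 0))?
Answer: -288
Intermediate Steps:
Function('S')(j, X) = 2 (Function('S')(j, X) = Add(2, 0) = 2)
Mul(Mul(-8, 18), Function('S')(3, 0)) = Mul(Mul(-8, 18), 2) = Mul(-144, 2) = -288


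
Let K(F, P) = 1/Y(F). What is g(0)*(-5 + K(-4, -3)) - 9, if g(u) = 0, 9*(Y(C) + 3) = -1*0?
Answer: -9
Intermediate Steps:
Y(C) = -3 (Y(C) = -3 + (-1*0)/9 = -3 + (⅑)*0 = -3 + 0 = -3)
K(F, P) = -⅓ (K(F, P) = 1/(-3) = -⅓)
g(0)*(-5 + K(-4, -3)) - 9 = 0*(-5 - ⅓) - 9 = 0*(-16/3) - 9 = 0 - 9 = -9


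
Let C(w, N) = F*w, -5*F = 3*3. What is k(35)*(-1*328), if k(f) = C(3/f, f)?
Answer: 8856/175 ≈ 50.606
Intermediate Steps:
F = -9/5 (F = -3*3/5 = -1/5*9 = -9/5 ≈ -1.8000)
C(w, N) = -9*w/5
k(f) = -27/(5*f)
k(35)*(-1*328) = (-27/5/35)*(-1*328) = -27/5*1/35*(-328) = -27/175*(-328) = 8856/175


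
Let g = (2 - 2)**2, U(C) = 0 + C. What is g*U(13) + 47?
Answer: 47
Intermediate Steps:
U(C) = C
g = 0 (g = 0**2 = 0)
g*U(13) + 47 = 0*13 + 47 = 0 + 47 = 47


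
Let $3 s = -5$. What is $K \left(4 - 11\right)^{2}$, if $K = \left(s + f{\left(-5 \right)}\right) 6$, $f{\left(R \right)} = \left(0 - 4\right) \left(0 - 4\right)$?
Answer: $4214$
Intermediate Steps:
$f{\left(R \right)} = 16$ ($f{\left(R \right)} = \left(-4\right) \left(-4\right) = 16$)
$s = - \frac{5}{3}$ ($s = \frac{1}{3} \left(-5\right) = - \frac{5}{3} \approx -1.6667$)
$K = 86$ ($K = \left(- \frac{5}{3} + 16\right) 6 = \frac{43}{3} \cdot 6 = 86$)
$K \left(4 - 11\right)^{2} = 86 \left(4 - 11\right)^{2} = 86 \left(-7\right)^{2} = 86 \cdot 49 = 4214$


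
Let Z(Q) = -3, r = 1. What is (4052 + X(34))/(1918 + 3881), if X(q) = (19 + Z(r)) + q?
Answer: 4102/5799 ≈ 0.70736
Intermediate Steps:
X(q) = 16 + q (X(q) = (19 - 3) + q = 16 + q)
(4052 + X(34))/(1918 + 3881) = (4052 + (16 + 34))/(1918 + 3881) = (4052 + 50)/5799 = 4102*(1/5799) = 4102/5799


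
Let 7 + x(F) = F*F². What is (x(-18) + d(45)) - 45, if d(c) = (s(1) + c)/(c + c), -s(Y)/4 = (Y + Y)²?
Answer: -529531/90 ≈ -5883.7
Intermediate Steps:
x(F) = -7 + F³ (x(F) = -7 + F*F² = -7 + F³)
s(Y) = -16*Y² (s(Y) = -4*(Y + Y)² = -4*4*Y² = -16*Y²)
d(c) = (-16 + c)/(2*c) (d(c) = (-16*1² + c)/(c + c) = (-16*1 + c)/((2*c)) = (-16 + c)*(1/(2*c)) = (-16 + c)/(2*c))
(x(-18) + d(45)) - 45 = ((-7 + (-18)³) + (½)*(-16 + 45)/45) - 45 = ((-7 - 5832) + (½)*(1/45)*29) - 45 = (-5839 + 29/90) - 45 = -525481/90 - 45 = -529531/90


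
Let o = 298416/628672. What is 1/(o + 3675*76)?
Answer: 39292/10974274251 ≈ 3.5804e-6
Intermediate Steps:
o = 18651/39292 (o = 298416*(1/628672) = 18651/39292 ≈ 0.47468)
1/(o + 3675*76) = 1/(18651/39292 + 3675*76) = 1/(18651/39292 + 279300) = 1/(10974274251/39292) = 39292/10974274251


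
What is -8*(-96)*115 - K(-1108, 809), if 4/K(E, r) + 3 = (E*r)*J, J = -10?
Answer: 791675485436/8963717 ≈ 88320.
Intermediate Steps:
K(E, r) = 4/(-3 - 10*E*r) (K(E, r) = 4/(-3 + (E*r)*(-10)) = 4/(-3 - 10*E*r))
-8*(-96)*115 - K(-1108, 809) = -8*(-96)*115 - 4/(-3 - 10*(-1108)*809) = 768*115 - 4/(-3 + 8963720) = 88320 - 4/8963717 = 791675485436/8963717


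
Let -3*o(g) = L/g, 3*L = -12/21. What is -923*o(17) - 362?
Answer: -391394/1071 ≈ -365.45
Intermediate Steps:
L = -4/21 (L = (-12/21)/3 = (-12*1/21)/3 = (⅓)*(-4/7) = -4/21 ≈ -0.19048)
o(g) = 4/(63*g) (o(g) = -(-4)/(63*g) = 4/(63*g))
-923*o(17) - 362 = -3692/(63*17) - 362 = -923*4/1071 - 362 = -3692/1071 - 362 = -391394/1071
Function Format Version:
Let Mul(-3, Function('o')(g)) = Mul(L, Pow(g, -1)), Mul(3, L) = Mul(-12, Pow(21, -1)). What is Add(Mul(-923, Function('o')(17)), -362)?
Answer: Rational(-391394, 1071) ≈ -365.45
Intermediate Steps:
L = Rational(-4, 21) (L = Mul(Rational(1, 3), Mul(-12, Pow(21, -1))) = Mul(Rational(1, 3), Mul(-12, Rational(1, 21))) = Mul(Rational(1, 3), Rational(-4, 7)) = Rational(-4, 21) ≈ -0.19048)
Function('o')(g) = Mul(Rational(4, 63), Pow(g, -1)) (Function('o')(g) = Mul(Rational(-1, 3), Mul(Rational(-4, 21), Pow(g, -1))) = Mul(Rational(4, 63), Pow(g, -1)))
Add(Mul(-923, Function('o')(17)), -362) = Add(Mul(-923, Mul(Rational(4, 63), Pow(17, -1))), -362) = Add(Mul(-923, Mul(Rational(4, 63), Rational(1, 17))), -362) = Add(Mul(-923, Rational(4, 1071)), -362) = Add(Rational(-3692, 1071), -362) = Rational(-391394, 1071)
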